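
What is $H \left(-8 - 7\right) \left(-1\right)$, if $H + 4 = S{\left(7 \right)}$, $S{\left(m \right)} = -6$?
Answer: $-150$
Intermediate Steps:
$H = -10$ ($H = -4 - 6 = -10$)
$H \left(-8 - 7\right) \left(-1\right) = - 10 \left(-8 - 7\right) \left(-1\right) = - 10 \left(\left(-15\right) \left(-1\right)\right) = \left(-10\right) 15 = -150$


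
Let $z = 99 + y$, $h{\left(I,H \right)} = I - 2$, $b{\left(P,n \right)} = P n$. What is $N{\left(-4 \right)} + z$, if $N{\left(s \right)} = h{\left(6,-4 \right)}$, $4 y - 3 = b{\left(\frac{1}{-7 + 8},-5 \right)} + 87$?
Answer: $\frac{497}{4} \approx 124.25$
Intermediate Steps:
$y = \frac{85}{4}$ ($y = \frac{3}{4} + \frac{\frac{1}{-7 + 8} \left(-5\right) + 87}{4} = \frac{3}{4} + \frac{1^{-1} \left(-5\right) + 87}{4} = \frac{3}{4} + \frac{1 \left(-5\right) + 87}{4} = \frac{3}{4} + \frac{-5 + 87}{4} = \frac{3}{4} + \frac{1}{4} \cdot 82 = \frac{3}{4} + \frac{41}{2} = \frac{85}{4} \approx 21.25$)
$h{\left(I,H \right)} = -2 + I$ ($h{\left(I,H \right)} = I - 2 = -2 + I$)
$N{\left(s \right)} = 4$ ($N{\left(s \right)} = -2 + 6 = 4$)
$z = \frac{481}{4}$ ($z = 99 + \frac{85}{4} = \frac{481}{4} \approx 120.25$)
$N{\left(-4 \right)} + z = 4 + \frac{481}{4} = \frac{497}{4}$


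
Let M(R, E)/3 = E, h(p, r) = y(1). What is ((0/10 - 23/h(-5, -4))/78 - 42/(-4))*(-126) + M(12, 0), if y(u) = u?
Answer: -16716/13 ≈ -1285.8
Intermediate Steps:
h(p, r) = 1
M(R, E) = 3*E
((0/10 - 23/h(-5, -4))/78 - 42/(-4))*(-126) + M(12, 0) = ((0/10 - 23/1)/78 - 42/(-4))*(-126) + 3*0 = ((0*(⅒) - 23*1)*(1/78) - 42*(-¼))*(-126) + 0 = ((0 - 23)*(1/78) + 21/2)*(-126) + 0 = (-23*1/78 + 21/2)*(-126) + 0 = (-23/78 + 21/2)*(-126) + 0 = (398/39)*(-126) + 0 = -16716/13 + 0 = -16716/13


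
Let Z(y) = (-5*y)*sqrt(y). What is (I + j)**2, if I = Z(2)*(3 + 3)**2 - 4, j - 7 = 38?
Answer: 260881 - 29520*sqrt(2) ≈ 2.1913e+5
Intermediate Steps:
j = 45 (j = 7 + 38 = 45)
Z(y) = -5*y**(3/2)
I = -4 - 360*sqrt(2) (I = (-10*sqrt(2))*(3 + 3)**2 - 4 = -10*sqrt(2)*6**2 - 4 = -10*sqrt(2)*36 - 4 = -360*sqrt(2) - 4 = -4 - 360*sqrt(2) ≈ -513.12)
(I + j)**2 = ((-4 - 360*sqrt(2)) + 45)**2 = (41 - 360*sqrt(2))**2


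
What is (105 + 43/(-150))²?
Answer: 246709849/22500 ≈ 10965.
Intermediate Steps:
(105 + 43/(-150))² = (105 + 43*(-1/150))² = (105 - 43/150)² = (15707/150)² = 246709849/22500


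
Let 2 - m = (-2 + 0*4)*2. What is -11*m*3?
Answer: -198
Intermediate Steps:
m = 6 (m = 2 - (-2 + 0*4)*2 = 2 - (-2 + 0)*2 = 2 - (-2)*2 = 2 - 1*(-4) = 2 + 4 = 6)
-11*m*3 = -11*6*3 = -66*3 = -198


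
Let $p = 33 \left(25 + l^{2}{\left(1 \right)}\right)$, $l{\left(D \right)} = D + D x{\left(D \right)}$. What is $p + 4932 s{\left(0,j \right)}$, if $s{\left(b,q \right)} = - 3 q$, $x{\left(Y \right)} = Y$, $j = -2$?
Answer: $30549$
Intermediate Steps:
$l{\left(D \right)} = D + D^{2}$ ($l{\left(D \right)} = D + D D = D + D^{2}$)
$p = 957$ ($p = 33 \left(25 + \left(1 \left(1 + 1\right)\right)^{2}\right) = 33 \left(25 + \left(1 \cdot 2\right)^{2}\right) = 33 \left(25 + 2^{2}\right) = 33 \left(25 + 4\right) = 33 \cdot 29 = 957$)
$p + 4932 s{\left(0,j \right)} = 957 + 4932 \left(\left(-3\right) \left(-2\right)\right) = 957 + 4932 \cdot 6 = 957 + 29592 = 30549$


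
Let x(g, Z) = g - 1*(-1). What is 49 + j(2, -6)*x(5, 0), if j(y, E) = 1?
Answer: 55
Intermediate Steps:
x(g, Z) = 1 + g (x(g, Z) = g + 1 = 1 + g)
49 + j(2, -6)*x(5, 0) = 49 + 1*(1 + 5) = 49 + 1*6 = 49 + 6 = 55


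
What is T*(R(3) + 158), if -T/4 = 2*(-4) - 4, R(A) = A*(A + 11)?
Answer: 9600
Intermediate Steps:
R(A) = A*(11 + A)
T = 48 (T = -4*(2*(-4) - 4) = -4*(-8 - 4) = -4*(-12) = 48)
T*(R(3) + 158) = 48*(3*(11 + 3) + 158) = 48*(3*14 + 158) = 48*(42 + 158) = 48*200 = 9600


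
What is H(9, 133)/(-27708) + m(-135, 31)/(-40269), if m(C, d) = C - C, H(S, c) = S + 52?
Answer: -61/27708 ≈ -0.0022015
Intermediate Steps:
H(S, c) = 52 + S
m(C, d) = 0
H(9, 133)/(-27708) + m(-135, 31)/(-40269) = (52 + 9)/(-27708) + 0/(-40269) = 61*(-1/27708) + 0*(-1/40269) = -61/27708 + 0 = -61/27708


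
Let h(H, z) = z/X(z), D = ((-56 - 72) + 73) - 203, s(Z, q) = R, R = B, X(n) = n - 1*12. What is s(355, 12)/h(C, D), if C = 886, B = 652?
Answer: 29340/43 ≈ 682.33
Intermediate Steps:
X(n) = -12 + n (X(n) = n - 12 = -12 + n)
R = 652
s(Z, q) = 652
D = -258 (D = (-128 + 73) - 203 = -55 - 203 = -258)
h(H, z) = z/(-12 + z)
s(355, 12)/h(C, D) = 652/((-258/(-12 - 258))) = 652/((-258/(-270))) = 652/((-258*(-1/270))) = 652/(43/45) = 652*(45/43) = 29340/43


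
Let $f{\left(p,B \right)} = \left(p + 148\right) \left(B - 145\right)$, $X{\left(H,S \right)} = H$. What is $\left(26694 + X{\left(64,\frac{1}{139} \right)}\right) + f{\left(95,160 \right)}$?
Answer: $30403$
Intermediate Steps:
$f{\left(p,B \right)} = \left(-145 + B\right) \left(148 + p\right)$ ($f{\left(p,B \right)} = \left(148 + p\right) \left(-145 + B\right) = \left(-145 + B\right) \left(148 + p\right)$)
$\left(26694 + X{\left(64,\frac{1}{139} \right)}\right) + f{\left(95,160 \right)} = \left(26694 + 64\right) + \left(-21460 - 13775 + 148 \cdot 160 + 160 \cdot 95\right) = 26758 + \left(-21460 - 13775 + 23680 + 15200\right) = 26758 + 3645 = 30403$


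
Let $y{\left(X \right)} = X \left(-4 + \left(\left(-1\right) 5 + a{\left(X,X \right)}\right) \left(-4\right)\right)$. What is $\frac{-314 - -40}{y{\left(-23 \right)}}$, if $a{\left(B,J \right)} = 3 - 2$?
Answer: $\frac{137}{138} \approx 0.99275$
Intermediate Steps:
$a{\left(B,J \right)} = 1$ ($a{\left(B,J \right)} = 3 - 2 = 1$)
$y{\left(X \right)} = 12 X$ ($y{\left(X \right)} = X \left(-4 + \left(\left(-1\right) 5 + 1\right) \left(-4\right)\right) = X \left(-4 + \left(-5 + 1\right) \left(-4\right)\right) = X \left(-4 - -16\right) = X \left(-4 + 16\right) = X 12 = 12 X$)
$\frac{-314 - -40}{y{\left(-23 \right)}} = \frac{-314 - -40}{12 \left(-23\right)} = \frac{-314 + 40}{-276} = \left(-274\right) \left(- \frac{1}{276}\right) = \frac{137}{138}$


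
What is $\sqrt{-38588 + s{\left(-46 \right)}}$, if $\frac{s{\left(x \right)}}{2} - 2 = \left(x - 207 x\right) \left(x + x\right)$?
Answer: $2 i \sqrt{445542} \approx 1335.0 i$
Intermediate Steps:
$s{\left(x \right)} = 4 - 824 x^{2}$ ($s{\left(x \right)} = 4 + 2 \left(x - 207 x\right) \left(x + x\right) = 4 + 2 - 206 x 2 x = 4 + 2 \left(- 412 x^{2}\right) = 4 - 824 x^{2}$)
$\sqrt{-38588 + s{\left(-46 \right)}} = \sqrt{-38588 + \left(4 - 824 \left(-46\right)^{2}\right)} = \sqrt{-38588 + \left(4 - 1743584\right)} = \sqrt{-38588 - 1743580} = \sqrt{-1782168} = 2 i \sqrt{445542}$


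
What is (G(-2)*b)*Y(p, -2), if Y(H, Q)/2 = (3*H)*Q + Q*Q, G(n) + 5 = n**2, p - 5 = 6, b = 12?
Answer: 1488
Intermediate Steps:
p = 11 (p = 5 + 6 = 11)
G(n) = -5 + n**2
Y(H, Q) = 2*Q**2 + 6*H*Q (Y(H, Q) = 2*((3*H)*Q + Q*Q) = 2*(3*H*Q + Q**2) = 2*(Q**2 + 3*H*Q) = 2*Q**2 + 6*H*Q)
(G(-2)*b)*Y(p, -2) = ((-5 + (-2)**2)*12)*(2*(-2)*(-2 + 3*11)) = ((-5 + 4)*12)*(2*(-2)*(-2 + 33)) = (-1*12)*(2*(-2)*31) = -12*(-124) = 1488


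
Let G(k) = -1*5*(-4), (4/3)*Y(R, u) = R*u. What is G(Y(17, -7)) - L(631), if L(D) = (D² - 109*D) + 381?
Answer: -329743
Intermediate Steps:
L(D) = 381 + D² - 109*D
Y(R, u) = 3*R*u/4 (Y(R, u) = 3*(R*u)/4 = 3*R*u/4)
G(k) = 20 (G(k) = -5*(-4) = 20)
G(Y(17, -7)) - L(631) = 20 - (381 + 631² - 109*631) = 20 - (381 + 398161 - 68779) = 20 - 1*329763 = 20 - 329763 = -329743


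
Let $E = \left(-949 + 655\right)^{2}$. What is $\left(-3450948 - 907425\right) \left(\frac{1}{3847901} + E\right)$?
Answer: $- \frac{1449582529252368201}{3847901} \approx -3.7672 \cdot 10^{11}$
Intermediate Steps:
$E = 86436$ ($E = \left(-294\right)^{2} = 86436$)
$\left(-3450948 - 907425\right) \left(\frac{1}{3847901} + E\right) = \left(-3450948 - 907425\right) \left(\frac{1}{3847901} + 86436\right) = - 4358373 \left(\frac{1}{3847901} + 86436\right) = \left(-4358373\right) \frac{332597170837}{3847901} = - \frac{1449582529252368201}{3847901}$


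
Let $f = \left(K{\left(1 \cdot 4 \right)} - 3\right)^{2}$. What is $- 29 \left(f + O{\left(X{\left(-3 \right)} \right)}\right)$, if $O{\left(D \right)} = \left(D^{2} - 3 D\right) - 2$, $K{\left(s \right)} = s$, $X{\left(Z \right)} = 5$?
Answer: $-261$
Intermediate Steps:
$O{\left(D \right)} = -2 + D^{2} - 3 D$
$f = 1$ ($f = \left(1 \cdot 4 - 3\right)^{2} = \left(4 - 3\right)^{2} = 1^{2} = 1$)
$- 29 \left(f + O{\left(X{\left(-3 \right)} \right)}\right) = - 29 \left(1 - \left(17 - 25\right)\right) = - 29 \left(1 - -8\right) = - 29 \left(1 + 8\right) = \left(-29\right) 9 = -261$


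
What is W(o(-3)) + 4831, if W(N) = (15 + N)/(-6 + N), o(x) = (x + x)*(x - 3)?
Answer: 48327/10 ≈ 4832.7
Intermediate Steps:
o(x) = 2*x*(-3 + x) (o(x) = (2*x)*(-3 + x) = 2*x*(-3 + x))
W(N) = (15 + N)/(-6 + N)
W(o(-3)) + 4831 = (15 + 2*(-3)*(-3 - 3))/(-6 + 2*(-3)*(-3 - 3)) + 4831 = (15 + 2*(-3)*(-6))/(-6 + 2*(-3)*(-6)) + 4831 = (15 + 36)/(-6 + 36) + 4831 = 51/30 + 4831 = (1/30)*51 + 4831 = 17/10 + 4831 = 48327/10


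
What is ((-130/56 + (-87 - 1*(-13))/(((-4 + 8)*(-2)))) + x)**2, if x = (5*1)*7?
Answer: 344569/196 ≈ 1758.0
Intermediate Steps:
x = 35 (x = 5*7 = 35)
((-130/56 + (-87 - 1*(-13))/(((-4 + 8)*(-2)))) + x)**2 = ((-130/56 + (-87 - 1*(-13))/(((-4 + 8)*(-2)))) + 35)**2 = ((-130*1/56 + (-87 + 13)/((4*(-2)))) + 35)**2 = ((-65/28 - 74/(-8)) + 35)**2 = ((-65/28 - 74*(-1/8)) + 35)**2 = ((-65/28 + 37/4) + 35)**2 = (97/14 + 35)**2 = (587/14)**2 = 344569/196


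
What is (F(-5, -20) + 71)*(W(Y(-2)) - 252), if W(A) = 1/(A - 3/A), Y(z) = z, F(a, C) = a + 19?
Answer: -21590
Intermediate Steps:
F(a, C) = 19 + a
(F(-5, -20) + 71)*(W(Y(-2)) - 252) = ((19 - 5) + 71)*(-2/(-3 + (-2)²) - 252) = (14 + 71)*(-2/(-3 + 4) - 252) = 85*(-2/1 - 252) = 85*(-2*1 - 252) = 85*(-2 - 252) = 85*(-254) = -21590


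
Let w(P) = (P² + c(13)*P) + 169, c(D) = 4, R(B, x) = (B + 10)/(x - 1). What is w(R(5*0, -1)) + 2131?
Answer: 2305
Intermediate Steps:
R(B, x) = (10 + B)/(-1 + x)
w(P) = 169 + P² + 4*P (w(P) = (P² + 4*P) + 169 = 169 + P² + 4*P)
w(R(5*0, -1)) + 2131 = (169 + ((10 + 5*0)/(-1 - 1))² + 4*((10 + 5*0)/(-1 - 1))) + 2131 = (169 + ((10 + 0)/(-2))² + 4*((10 + 0)/(-2))) + 2131 = (169 + (-½*10)² + 4*(-½*10)) + 2131 = (169 + (-5)² + 4*(-5)) + 2131 = (169 + 25 - 20) + 2131 = 174 + 2131 = 2305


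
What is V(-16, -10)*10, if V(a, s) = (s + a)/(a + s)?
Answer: 10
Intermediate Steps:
V(a, s) = 1 (V(a, s) = (a + s)/(a + s) = 1)
V(-16, -10)*10 = 1*10 = 10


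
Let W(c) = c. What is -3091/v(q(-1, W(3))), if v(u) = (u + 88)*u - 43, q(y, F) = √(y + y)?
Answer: 139095/17513 + 272008*I*√2/17513 ≈ 7.9424 + 21.965*I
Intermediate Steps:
q(y, F) = √2*√y (q(y, F) = √(2*y) = √2*√y)
v(u) = -43 + u*(88 + u) (v(u) = (88 + u)*u - 43 = u*(88 + u) - 43 = -43 + u*(88 + u))
-3091/v(q(-1, W(3))) = -3091/(-43 + (√2*√(-1))² + 88*(√2*√(-1))) = -3091/(-43 + (√2*I)² + 88*(√2*I)) = -3091/(-43 + (I*√2)² + 88*(I*√2)) = -3091/(-43 - 2 + 88*I*√2) = -3091/(-45 + 88*I*√2)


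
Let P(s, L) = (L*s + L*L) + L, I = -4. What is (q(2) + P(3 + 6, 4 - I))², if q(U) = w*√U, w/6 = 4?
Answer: 21888 + 6912*√2 ≈ 31663.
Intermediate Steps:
w = 24 (w = 6*4 = 24)
P(s, L) = L + L² + L*s (P(s, L) = (L*s + L²) + L = (L² + L*s) + L = L + L² + L*s)
q(U) = 24*√U
(q(2) + P(3 + 6, 4 - I))² = (24*√2 + (4 - 1*(-4))*(1 + (4 - 1*(-4)) + (3 + 6)))² = (24*√2 + (4 + 4)*(1 + (4 + 4) + 9))² = (24*√2 + 8*(1 + 8 + 9))² = (24*√2 + 8*18)² = (24*√2 + 144)² = (144 + 24*√2)²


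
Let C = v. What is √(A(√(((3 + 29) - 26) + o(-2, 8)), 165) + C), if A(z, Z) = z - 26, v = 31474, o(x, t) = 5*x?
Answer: √(31448 + 2*I) ≈ 177.34 + 0.0056*I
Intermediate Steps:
C = 31474
A(z, Z) = -26 + z
√(A(√(((3 + 29) - 26) + o(-2, 8)), 165) + C) = √((-26 + √(((3 + 29) - 26) + 5*(-2))) + 31474) = √((-26 + √((32 - 26) - 10)) + 31474) = √((-26 + √(6 - 10)) + 31474) = √((-26 + √(-4)) + 31474) = √((-26 + 2*I) + 31474) = √(31448 + 2*I)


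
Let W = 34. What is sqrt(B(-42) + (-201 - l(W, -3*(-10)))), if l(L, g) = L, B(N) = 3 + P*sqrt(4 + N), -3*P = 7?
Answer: sqrt(-2088 - 21*I*sqrt(38))/3 ≈ 0.47194 - 15.239*I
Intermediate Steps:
P = -7/3 (P = -1/3*7 = -7/3 ≈ -2.3333)
B(N) = 3 - 7*sqrt(4 + N)/3
sqrt(B(-42) + (-201 - l(W, -3*(-10)))) = sqrt((3 - 7*sqrt(4 - 42)/3) + (-201 - 1*34)) = sqrt((3 - 7*I*sqrt(38)/3) + (-201 - 34)) = sqrt((3 - 7*I*sqrt(38)/3) - 235) = sqrt(-232 - 7*I*sqrt(38)/3)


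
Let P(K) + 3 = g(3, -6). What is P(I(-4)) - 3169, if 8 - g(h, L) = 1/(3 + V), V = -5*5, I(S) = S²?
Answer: -69607/22 ≈ -3164.0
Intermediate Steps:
V = -25
g(h, L) = 177/22 (g(h, L) = 8 - 1/(3 - 25) = 8 - 1/(-22) = 8 - 1*(-1/22) = 8 + 1/22 = 177/22)
P(K) = 111/22 (P(K) = -3 + 177/22 = 111/22)
P(I(-4)) - 3169 = 111/22 - 3169 = -69607/22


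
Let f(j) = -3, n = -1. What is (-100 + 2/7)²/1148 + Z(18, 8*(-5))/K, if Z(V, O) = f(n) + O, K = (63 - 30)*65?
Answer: 260658436/30165135 ≈ 8.6411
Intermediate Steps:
K = 2145 (K = 33*65 = 2145)
Z(V, O) = -3 + O
(-100 + 2/7)²/1148 + Z(18, 8*(-5))/K = (-100 + 2/7)²/1148 + (-3 + 8*(-5))/2145 = (-100 + 2*(⅐))²*(1/1148) + (-3 - 40)*(1/2145) = (-100 + 2/7)²*(1/1148) - 43*1/2145 = (-698/7)²*(1/1148) - 43/2145 = (487204/49)*(1/1148) - 43/2145 = 121801/14063 - 43/2145 = 260658436/30165135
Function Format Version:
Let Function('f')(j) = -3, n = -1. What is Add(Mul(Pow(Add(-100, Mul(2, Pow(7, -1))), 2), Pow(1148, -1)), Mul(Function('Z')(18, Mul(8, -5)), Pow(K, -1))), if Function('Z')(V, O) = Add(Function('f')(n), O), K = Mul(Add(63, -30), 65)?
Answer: Rational(260658436, 30165135) ≈ 8.6411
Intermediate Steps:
K = 2145 (K = Mul(33, 65) = 2145)
Function('Z')(V, O) = Add(-3, O)
Add(Mul(Pow(Add(-100, Mul(2, Pow(7, -1))), 2), Pow(1148, -1)), Mul(Function('Z')(18, Mul(8, -5)), Pow(K, -1))) = Add(Mul(Pow(Add(-100, Mul(2, Pow(7, -1))), 2), Pow(1148, -1)), Mul(Add(-3, Mul(8, -5)), Pow(2145, -1))) = Add(Mul(Pow(Add(-100, Mul(2, Rational(1, 7))), 2), Rational(1, 1148)), Mul(Add(-3, -40), Rational(1, 2145))) = Add(Mul(Pow(Add(-100, Rational(2, 7)), 2), Rational(1, 1148)), Mul(-43, Rational(1, 2145))) = Add(Mul(Pow(Rational(-698, 7), 2), Rational(1, 1148)), Rational(-43, 2145)) = Add(Mul(Rational(487204, 49), Rational(1, 1148)), Rational(-43, 2145)) = Add(Rational(121801, 14063), Rational(-43, 2145)) = Rational(260658436, 30165135)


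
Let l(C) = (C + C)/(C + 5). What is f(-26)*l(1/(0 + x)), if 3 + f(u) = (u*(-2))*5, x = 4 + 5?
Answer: 257/23 ≈ 11.174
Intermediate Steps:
x = 9
f(u) = -3 - 10*u (f(u) = -3 + (u*(-2))*5 = -3 - 2*u*5 = -3 - 10*u)
l(C) = 2*C/(5 + C) (l(C) = (2*C)/(5 + C) = 2*C/(5 + C))
f(-26)*l(1/(0 + x)) = (-3 - 10*(-26))*(2/((0 + 9)*(5 + 1/(0 + 9)))) = (-3 + 260)*(2/(9*(5 + 1/9))) = 257*(2*(⅑)/(5 + ⅑)) = 257*(2*(⅑)/(46/9)) = 257*(2*(⅑)*(9/46)) = 257*(1/23) = 257/23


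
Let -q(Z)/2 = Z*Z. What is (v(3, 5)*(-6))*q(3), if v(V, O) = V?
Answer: 324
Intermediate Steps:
q(Z) = -2*Z**2 (q(Z) = -2*Z*Z = -2*Z**2)
(v(3, 5)*(-6))*q(3) = (3*(-6))*(-2*3**2) = -(-36)*9 = -18*(-18) = 324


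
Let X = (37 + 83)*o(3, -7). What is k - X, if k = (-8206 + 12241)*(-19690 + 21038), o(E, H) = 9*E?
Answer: 5435940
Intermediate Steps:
X = 3240 (X = (37 + 83)*(9*3) = 120*27 = 3240)
k = 5439180 (k = 4035*1348 = 5439180)
k - X = 5439180 - 1*3240 = 5439180 - 3240 = 5435940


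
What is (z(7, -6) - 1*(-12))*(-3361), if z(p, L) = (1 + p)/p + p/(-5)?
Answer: -1381371/35 ≈ -39468.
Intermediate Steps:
z(p, L) = -p/5 + (1 + p)/p (z(p, L) = (1 + p)/p + p*(-⅕) = (1 + p)/p - p/5 = -p/5 + (1 + p)/p)
(z(7, -6) - 1*(-12))*(-3361) = ((1 + 1/7 - ⅕*7) - 1*(-12))*(-3361) = ((1 + ⅐ - 7/5) + 12)*(-3361) = (-9/35 + 12)*(-3361) = (411/35)*(-3361) = -1381371/35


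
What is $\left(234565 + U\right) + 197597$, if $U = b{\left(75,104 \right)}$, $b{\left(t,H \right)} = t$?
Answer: $432237$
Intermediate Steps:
$U = 75$
$\left(234565 + U\right) + 197597 = \left(234565 + 75\right) + 197597 = 234640 + 197597 = 432237$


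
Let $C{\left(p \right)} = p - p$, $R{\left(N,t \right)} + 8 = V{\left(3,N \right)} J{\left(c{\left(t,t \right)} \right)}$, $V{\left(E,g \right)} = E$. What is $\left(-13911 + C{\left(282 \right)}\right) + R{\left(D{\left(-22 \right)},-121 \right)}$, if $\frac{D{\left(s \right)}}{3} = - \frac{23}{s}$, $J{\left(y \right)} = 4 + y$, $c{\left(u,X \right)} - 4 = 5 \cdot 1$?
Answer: $-13880$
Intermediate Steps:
$c{\left(u,X \right)} = 9$ ($c{\left(u,X \right)} = 4 + 5 \cdot 1 = 4 + 5 = 9$)
$D{\left(s \right)} = - \frac{69}{s}$ ($D{\left(s \right)} = 3 \left(- \frac{23}{s}\right) = - \frac{69}{s}$)
$R{\left(N,t \right)} = 31$ ($R{\left(N,t \right)} = -8 + 3 \left(4 + 9\right) = -8 + 3 \cdot 13 = -8 + 39 = 31$)
$C{\left(p \right)} = 0$
$\left(-13911 + C{\left(282 \right)}\right) + R{\left(D{\left(-22 \right)},-121 \right)} = \left(-13911 + 0\right) + 31 = -13911 + 31 = -13880$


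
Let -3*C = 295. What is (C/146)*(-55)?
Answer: 16225/438 ≈ 37.043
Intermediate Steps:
C = -295/3 (C = -⅓*295 = -295/3 ≈ -98.333)
(C/146)*(-55) = -295/3/146*(-55) = -295/3*1/146*(-55) = -295/438*(-55) = 16225/438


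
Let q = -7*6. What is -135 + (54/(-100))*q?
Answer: -2808/25 ≈ -112.32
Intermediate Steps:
q = -42
-135 + (54/(-100))*q = -135 + (54/(-100))*(-42) = -135 + (54*(-1/100))*(-42) = -135 - 27/50*(-42) = -135 + 567/25 = -2808/25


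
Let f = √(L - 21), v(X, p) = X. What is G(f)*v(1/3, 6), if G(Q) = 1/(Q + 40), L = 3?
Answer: 20/2427 - I*√2/1618 ≈ 0.0082406 - 0.00087405*I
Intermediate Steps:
f = 3*I*√2 (f = √(3 - 21) = √(-18) = 3*I*√2 ≈ 4.2426*I)
G(Q) = 1/(40 + Q)
G(f)*v(1/3, 6) = 1/((40 + 3*I*√2)*3) = (⅓)/(40 + 3*I*√2) = 1/(3*(40 + 3*I*√2))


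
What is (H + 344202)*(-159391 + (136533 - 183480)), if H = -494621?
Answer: 31037155622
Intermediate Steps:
(H + 344202)*(-159391 + (136533 - 183480)) = (-494621 + 344202)*(-159391 + (136533 - 183480)) = -150419*(-159391 - 46947) = -150419*(-206338) = 31037155622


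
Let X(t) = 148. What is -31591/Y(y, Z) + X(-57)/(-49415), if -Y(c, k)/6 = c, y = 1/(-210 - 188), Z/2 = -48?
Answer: -310652784179/148245 ≈ -2.0955e+6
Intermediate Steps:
Z = -96 (Z = 2*(-48) = -96)
y = -1/398 (y = 1/(-398) = -1/398 ≈ -0.0025126)
Y(c, k) = -6*c
-31591/Y(y, Z) + X(-57)/(-49415) = -31591/((-6*(-1/398))) + 148/(-49415) = -31591/3/199 + 148*(-1/49415) = -31591*199/3 - 148/49415 = -6286609/3 - 148/49415 = -310652784179/148245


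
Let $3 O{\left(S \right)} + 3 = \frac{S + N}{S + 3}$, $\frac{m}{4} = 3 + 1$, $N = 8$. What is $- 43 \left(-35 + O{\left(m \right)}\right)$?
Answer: $\frac{29068}{19} \approx 1529.9$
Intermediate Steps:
$m = 16$ ($m = 4 \left(3 + 1\right) = 4 \cdot 4 = 16$)
$O{\left(S \right)} = -1 + \frac{8 + S}{3 \left(3 + S\right)}$ ($O{\left(S \right)} = -1 + \frac{\left(S + 8\right) \frac{1}{S + 3}}{3} = -1 + \frac{\left(8 + S\right) \frac{1}{3 + S}}{3} = -1 + \frac{\frac{1}{3 + S} \left(8 + S\right)}{3} = -1 + \frac{8 + S}{3 \left(3 + S\right)}$)
$- 43 \left(-35 + O{\left(m \right)}\right) = - 43 \left(-35 + \frac{-1 - 32}{3 \left(3 + 16\right)}\right) = - 43 \left(-35 + \frac{-1 - 32}{3 \cdot 19}\right) = - 43 \left(-35 + \frac{1}{3} \cdot \frac{1}{19} \left(-33\right)\right) = - 43 \left(-35 - \frac{11}{19}\right) = \left(-43\right) \left(- \frac{676}{19}\right) = \frac{29068}{19}$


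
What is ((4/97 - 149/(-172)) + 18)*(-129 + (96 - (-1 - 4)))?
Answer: -2208171/4171 ≈ -529.41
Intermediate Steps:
((4/97 - 149/(-172)) + 18)*(-129 + (96 - (-1 - 4))) = ((4*(1/97) - 149*(-1/172)) + 18)*(-129 + (96 - (-5))) = ((4/97 + 149/172) + 18)*(-129 + (96 - 1*(-5))) = (15141/16684 + 18)*(-129 + (96 + 5)) = 315453*(-129 + 101)/16684 = (315453/16684)*(-28) = -2208171/4171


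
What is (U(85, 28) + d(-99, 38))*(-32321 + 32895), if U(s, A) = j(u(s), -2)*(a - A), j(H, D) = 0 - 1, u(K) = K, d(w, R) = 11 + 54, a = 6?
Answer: 49938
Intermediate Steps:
d(w, R) = 65
j(H, D) = -1
U(s, A) = -6 + A (U(s, A) = -(6 - A) = -6 + A)
(U(85, 28) + d(-99, 38))*(-32321 + 32895) = ((-6 + 28) + 65)*(-32321 + 32895) = (22 + 65)*574 = 87*574 = 49938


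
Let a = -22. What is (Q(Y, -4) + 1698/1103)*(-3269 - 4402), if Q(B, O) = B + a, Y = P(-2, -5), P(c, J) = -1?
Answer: 181580241/1103 ≈ 1.6462e+5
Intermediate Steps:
Y = -1
Q(B, O) = -22 + B (Q(B, O) = B - 22 = -22 + B)
(Q(Y, -4) + 1698/1103)*(-3269 - 4402) = ((-22 - 1) + 1698/1103)*(-3269 - 4402) = (-23 + 1698*(1/1103))*(-7671) = (-23 + 1698/1103)*(-7671) = -23671/1103*(-7671) = 181580241/1103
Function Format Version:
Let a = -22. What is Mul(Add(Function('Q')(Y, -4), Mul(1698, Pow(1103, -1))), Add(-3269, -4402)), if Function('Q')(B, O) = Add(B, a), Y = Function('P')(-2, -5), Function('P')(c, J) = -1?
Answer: Rational(181580241, 1103) ≈ 1.6462e+5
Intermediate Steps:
Y = -1
Function('Q')(B, O) = Add(-22, B) (Function('Q')(B, O) = Add(B, -22) = Add(-22, B))
Mul(Add(Function('Q')(Y, -4), Mul(1698, Pow(1103, -1))), Add(-3269, -4402)) = Mul(Add(Add(-22, -1), Mul(1698, Pow(1103, -1))), Add(-3269, -4402)) = Mul(Add(-23, Mul(1698, Rational(1, 1103))), -7671) = Mul(Add(-23, Rational(1698, 1103)), -7671) = Mul(Rational(-23671, 1103), -7671) = Rational(181580241, 1103)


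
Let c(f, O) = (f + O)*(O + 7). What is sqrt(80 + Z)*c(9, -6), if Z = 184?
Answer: 6*sqrt(66) ≈ 48.744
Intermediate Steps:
c(f, O) = (7 + O)*(O + f) (c(f, O) = (O + f)*(7 + O) = (7 + O)*(O + f))
sqrt(80 + Z)*c(9, -6) = sqrt(80 + 184)*((-6)**2 + 7*(-6) + 7*9 - 6*9) = sqrt(264)*(36 - 42 + 63 - 54) = (2*sqrt(66))*3 = 6*sqrt(66)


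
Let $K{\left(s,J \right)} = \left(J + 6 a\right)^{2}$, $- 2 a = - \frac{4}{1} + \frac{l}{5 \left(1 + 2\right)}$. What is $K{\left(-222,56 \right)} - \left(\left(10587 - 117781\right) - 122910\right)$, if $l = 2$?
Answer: $\frac{5866844}{25} \approx 2.3467 \cdot 10^{5}$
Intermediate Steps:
$a = \frac{29}{15}$ ($a = - \frac{- \frac{4}{1} + \frac{2}{5 \left(1 + 2\right)}}{2} = - \frac{\left(-4\right) 1 + \frac{2}{5 \cdot 3}}{2} = - \frac{-4 + \frac{2}{15}}{2} = \left(- \frac{1}{2}\right) \left(- \frac{58}{15}\right) = \frac{29}{15} \approx 1.9333$)
$K{\left(s,J \right)} = \left(\frac{58}{5} + J\right)^{2}$ ($K{\left(s,J \right)} = \left(J + 6 \cdot \frac{29}{15}\right)^{2} = \left(J + \frac{58}{5}\right)^{2} = \left(\frac{58}{5} + J\right)^{2}$)
$K{\left(-222,56 \right)} - \left(\left(10587 - 117781\right) - 122910\right) = \frac{\left(58 + 5 \cdot 56\right)^{2}}{25} - \left(\left(10587 - 117781\right) - 122910\right) = \frac{\left(58 + 280\right)^{2}}{25} - \left(-107194 - 122910\right) = \frac{338^{2}}{25} - -230104 = \frac{1}{25} \cdot 114244 + 230104 = \frac{114244}{25} + 230104 = \frac{5866844}{25}$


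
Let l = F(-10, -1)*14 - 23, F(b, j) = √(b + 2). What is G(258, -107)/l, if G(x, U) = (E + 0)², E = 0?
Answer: 0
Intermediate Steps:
F(b, j) = √(2 + b)
l = -23 + 28*I*√2 (l = √(2 - 10)*14 - 23 = √(-8)*14 - 23 = (2*I*√2)*14 - 23 = 28*I*√2 - 23 = -23 + 28*I*√2 ≈ -23.0 + 39.598*I)
G(x, U) = 0 (G(x, U) = (0 + 0)² = 0² = 0)
G(258, -107)/l = 0/(-23 + 28*I*√2) = 0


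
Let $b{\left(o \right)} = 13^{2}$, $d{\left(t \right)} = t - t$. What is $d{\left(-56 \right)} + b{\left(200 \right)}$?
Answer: $169$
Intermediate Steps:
$d{\left(t \right)} = 0$
$b{\left(o \right)} = 169$
$d{\left(-56 \right)} + b{\left(200 \right)} = 0 + 169 = 169$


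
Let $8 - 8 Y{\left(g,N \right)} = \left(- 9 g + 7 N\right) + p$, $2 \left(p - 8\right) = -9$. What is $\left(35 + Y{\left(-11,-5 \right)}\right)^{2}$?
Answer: $\frac{194481}{256} \approx 759.69$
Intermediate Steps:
$p = \frac{7}{2}$ ($p = 8 + \frac{1}{2} \left(-9\right) = 8 - \frac{9}{2} = \frac{7}{2} \approx 3.5$)
$Y{\left(g,N \right)} = \frac{9}{16} - \frac{7 N}{8} + \frac{9 g}{8}$ ($Y{\left(g,N \right)} = 1 - \frac{\left(- 9 g + 7 N\right) + \frac{7}{2}}{8} = 1 - \frac{\frac{7}{2} - 9 g + 7 N}{8} = 1 - \left(\frac{7}{16} - \frac{9 g}{8} + \frac{7 N}{8}\right) = \frac{9}{16} - \frac{7 N}{8} + \frac{9 g}{8}$)
$\left(35 + Y{\left(-11,-5 \right)}\right)^{2} = \left(35 + \left(\frac{9}{16} - - \frac{35}{8} + \frac{9}{8} \left(-11\right)\right)\right)^{2} = \left(35 + \left(\frac{9}{16} + \frac{35}{8} - \frac{99}{8}\right)\right)^{2} = \left(35 - \frac{119}{16}\right)^{2} = \left(\frac{441}{16}\right)^{2} = \frac{194481}{256}$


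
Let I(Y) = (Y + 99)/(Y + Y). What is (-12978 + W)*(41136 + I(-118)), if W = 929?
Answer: -116973077635/236 ≈ -4.9565e+8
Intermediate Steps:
I(Y) = (99 + Y)/(2*Y) (I(Y) = (99 + Y)/((2*Y)) = (99 + Y)*(1/(2*Y)) = (99 + Y)/(2*Y))
(-12978 + W)*(41136 + I(-118)) = (-12978 + 929)*(41136 + (1/2)*(99 - 118)/(-118)) = -12049*(41136 + (1/2)*(-1/118)*(-19)) = -12049*(41136 + 19/236) = -12049*9708115/236 = -116973077635/236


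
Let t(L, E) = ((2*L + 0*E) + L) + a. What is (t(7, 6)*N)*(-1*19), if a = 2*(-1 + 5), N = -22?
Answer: 12122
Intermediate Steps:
a = 8 (a = 2*4 = 8)
t(L, E) = 8 + 3*L (t(L, E) = ((2*L + 0*E) + L) + 8 = ((2*L + 0) + L) + 8 = (2*L + L) + 8 = 3*L + 8 = 8 + 3*L)
(t(7, 6)*N)*(-1*19) = ((8 + 3*7)*(-22))*(-1*19) = ((8 + 21)*(-22))*(-19) = (29*(-22))*(-19) = -638*(-19) = 12122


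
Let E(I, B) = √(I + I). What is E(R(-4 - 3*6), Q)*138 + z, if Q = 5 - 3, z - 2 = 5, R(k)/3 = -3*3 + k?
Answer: 7 + 138*I*√186 ≈ 7.0 + 1882.1*I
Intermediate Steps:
R(k) = -27 + 3*k (R(k) = 3*(-3*3 + k) = 3*(-9 + k) = -27 + 3*k)
z = 7 (z = 2 + 5 = 7)
Q = 2
E(I, B) = √2*√I (E(I, B) = √(2*I) = √2*√I)
E(R(-4 - 3*6), Q)*138 + z = (√2*√(-27 + 3*(-4 - 3*6)))*138 + 7 = (√2*√(-27 + 3*(-4 - 18)))*138 + 7 = (√2*√(-27 + 3*(-22)))*138 + 7 = (√2*√(-27 - 66))*138 + 7 = (√2*√(-93))*138 + 7 = (√2*(I*√93))*138 + 7 = (I*√186)*138 + 7 = 138*I*√186 + 7 = 7 + 138*I*√186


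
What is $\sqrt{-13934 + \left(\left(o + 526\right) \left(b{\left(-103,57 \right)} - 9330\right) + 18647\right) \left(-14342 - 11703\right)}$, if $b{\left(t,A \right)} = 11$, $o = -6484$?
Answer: $i \sqrt{1446571844139} \approx 1.2027 \cdot 10^{6} i$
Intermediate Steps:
$\sqrt{-13934 + \left(\left(o + 526\right) \left(b{\left(-103,57 \right)} - 9330\right) + 18647\right) \left(-14342 - 11703\right)} = \sqrt{-13934 + \left(\left(-6484 + 526\right) \left(11 - 9330\right) + 18647\right) \left(-14342 - 11703\right)} = \sqrt{-13934 + \left(\left(-5958\right) \left(-9319\right) + 18647\right) \left(-26045\right)} = \sqrt{-13934 + \left(55522602 + 18647\right) \left(-26045\right)} = \sqrt{-13934 + 55541249 \left(-26045\right)} = \sqrt{-13934 - 1446571830205} = \sqrt{-1446571844139} = i \sqrt{1446571844139}$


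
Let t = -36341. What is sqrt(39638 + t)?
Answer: sqrt(3297) ≈ 57.419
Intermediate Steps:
sqrt(39638 + t) = sqrt(39638 - 36341) = sqrt(3297)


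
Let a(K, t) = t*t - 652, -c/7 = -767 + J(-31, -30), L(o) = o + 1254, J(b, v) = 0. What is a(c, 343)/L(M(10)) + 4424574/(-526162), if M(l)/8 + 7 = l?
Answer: 1331065951/16010358 ≈ 83.138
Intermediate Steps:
M(l) = -56 + 8*l
L(o) = 1254 + o
c = 5369 (c = -7*(-767 + 0) = -7*(-767) = 5369)
a(K, t) = -652 + t**2 (a(K, t) = t**2 - 652 = -652 + t**2)
a(c, 343)/L(M(10)) + 4424574/(-526162) = (-652 + 343**2)/(1254 + (-56 + 8*10)) + 4424574/(-526162) = (-652 + 117649)/(1254 + (-56 + 80)) + 4424574*(-1/526162) = 116997/(1254 + 24) - 316041/37583 = 116997/1278 - 316041/37583 = 116997*(1/1278) - 316041/37583 = 38999/426 - 316041/37583 = 1331065951/16010358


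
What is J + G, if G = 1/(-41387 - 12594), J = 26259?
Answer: 1417487078/53981 ≈ 26259.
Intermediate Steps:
G = -1/53981 (G = 1/(-53981) = -1/53981 ≈ -1.8525e-5)
J + G = 26259 - 1/53981 = 1417487078/53981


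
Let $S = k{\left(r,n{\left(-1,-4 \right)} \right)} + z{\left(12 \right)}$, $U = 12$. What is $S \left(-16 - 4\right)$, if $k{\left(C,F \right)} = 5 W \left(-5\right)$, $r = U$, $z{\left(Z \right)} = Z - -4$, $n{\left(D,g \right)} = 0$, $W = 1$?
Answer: $180$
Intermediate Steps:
$z{\left(Z \right)} = 4 + Z$ ($z{\left(Z \right)} = Z + 4 = 4 + Z$)
$r = 12$
$k{\left(C,F \right)} = -25$ ($k{\left(C,F \right)} = 5 \cdot 1 \left(-5\right) = 5 \left(-5\right) = -25$)
$S = -9$ ($S = -25 + \left(4 + 12\right) = -25 + 16 = -9$)
$S \left(-16 - 4\right) = - 9 \left(-16 - 4\right) = \left(-9\right) \left(-20\right) = 180$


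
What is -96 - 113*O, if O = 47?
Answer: -5407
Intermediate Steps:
-96 - 113*O = -96 - 113*47 = -96 - 5311 = -5407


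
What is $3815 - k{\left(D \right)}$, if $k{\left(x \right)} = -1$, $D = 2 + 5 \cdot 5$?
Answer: $3816$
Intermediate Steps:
$D = 27$ ($D = 2 + 25 = 27$)
$3815 - k{\left(D \right)} = 3815 - -1 = 3815 + 1 = 3816$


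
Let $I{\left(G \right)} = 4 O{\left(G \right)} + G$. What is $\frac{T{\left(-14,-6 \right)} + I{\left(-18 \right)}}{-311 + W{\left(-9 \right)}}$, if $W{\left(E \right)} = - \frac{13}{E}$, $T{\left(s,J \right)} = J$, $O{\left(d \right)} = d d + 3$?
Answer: $- \frac{5778}{1393} \approx -4.1479$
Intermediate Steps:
$O{\left(d \right)} = 3 + d^{2}$ ($O{\left(d \right)} = d^{2} + 3 = 3 + d^{2}$)
$I{\left(G \right)} = 12 + G + 4 G^{2}$ ($I{\left(G \right)} = 4 \left(3 + G^{2}\right) + G = \left(12 + 4 G^{2}\right) + G = 12 + G + 4 G^{2}$)
$\frac{T{\left(-14,-6 \right)} + I{\left(-18 \right)}}{-311 + W{\left(-9 \right)}} = \frac{-6 + \left(12 - 18 + 4 \left(-18\right)^{2}\right)}{-311 - \frac{13}{-9}} = \frac{-6 + \left(12 - 18 + 4 \cdot 324\right)}{-311 - - \frac{13}{9}} = \frac{-6 + \left(12 - 18 + 1296\right)}{-311 + \frac{13}{9}} = \frac{-6 + 1290}{- \frac{2786}{9}} = 1284 \left(- \frac{9}{2786}\right) = - \frac{5778}{1393}$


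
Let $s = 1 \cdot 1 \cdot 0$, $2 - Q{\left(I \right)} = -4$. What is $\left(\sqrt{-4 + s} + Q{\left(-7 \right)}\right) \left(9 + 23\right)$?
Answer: $192 + 64 i \approx 192.0 + 64.0 i$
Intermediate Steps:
$Q{\left(I \right)} = 6$ ($Q{\left(I \right)} = 2 - -4 = 2 + 4 = 6$)
$s = 0$ ($s = 1 \cdot 0 = 0$)
$\left(\sqrt{-4 + s} + Q{\left(-7 \right)}\right) \left(9 + 23\right) = \left(\sqrt{-4 + 0} + 6\right) \left(9 + 23\right) = \left(\sqrt{-4} + 6\right) 32 = \left(2 i + 6\right) 32 = \left(6 + 2 i\right) 32 = 192 + 64 i$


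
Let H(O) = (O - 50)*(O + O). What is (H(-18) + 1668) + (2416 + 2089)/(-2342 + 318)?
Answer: 8326279/2024 ≈ 4113.8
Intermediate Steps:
H(O) = 2*O*(-50 + O) (H(O) = (-50 + O)*(2*O) = 2*O*(-50 + O))
(H(-18) + 1668) + (2416 + 2089)/(-2342 + 318) = (2*(-18)*(-50 - 18) + 1668) + (2416 + 2089)/(-2342 + 318) = (2*(-18)*(-68) + 1668) + 4505/(-2024) = (2448 + 1668) + 4505*(-1/2024) = 4116 - 4505/2024 = 8326279/2024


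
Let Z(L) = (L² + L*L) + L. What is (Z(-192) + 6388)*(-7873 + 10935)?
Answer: 244727288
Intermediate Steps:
Z(L) = L + 2*L² (Z(L) = (L² + L²) + L = 2*L² + L = L + 2*L²)
(Z(-192) + 6388)*(-7873 + 10935) = (-192*(1 + 2*(-192)) + 6388)*(-7873 + 10935) = (-192*(1 - 384) + 6388)*3062 = (-192*(-383) + 6388)*3062 = (73536 + 6388)*3062 = 79924*3062 = 244727288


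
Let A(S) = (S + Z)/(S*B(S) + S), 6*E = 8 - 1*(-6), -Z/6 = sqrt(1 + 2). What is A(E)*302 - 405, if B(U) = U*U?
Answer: -10386/29 - 24462*sqrt(3)/203 ≈ -566.85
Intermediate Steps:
B(U) = U**2
Z = -6*sqrt(3) (Z = -6*sqrt(1 + 2) = -6*sqrt(3) ≈ -10.392)
E = 7/3 (E = (8 - 1*(-6))/6 = (8 + 6)/6 = (1/6)*14 = 7/3 ≈ 2.3333)
A(S) = (S - 6*sqrt(3))/(S + S**3) (A(S) = (S - 6*sqrt(3))/(S*S**2 + S) = (S - 6*sqrt(3))/(S**3 + S) = (S - 6*sqrt(3))/(S + S**3))
A(E)*302 - 405 = ((7/3 - 6*sqrt(3))/(7/3 + (7/3)**3))*302 - 405 = ((7/3 - 6*sqrt(3))/(7/3 + 343/27))*302 - 405 = ((7/3 - 6*sqrt(3))/(406/27))*302 - 405 = (27*(7/3 - 6*sqrt(3))/406)*302 - 405 = (9/58 - 81*sqrt(3)/203)*302 - 405 = (1359/29 - 24462*sqrt(3)/203) - 405 = -10386/29 - 24462*sqrt(3)/203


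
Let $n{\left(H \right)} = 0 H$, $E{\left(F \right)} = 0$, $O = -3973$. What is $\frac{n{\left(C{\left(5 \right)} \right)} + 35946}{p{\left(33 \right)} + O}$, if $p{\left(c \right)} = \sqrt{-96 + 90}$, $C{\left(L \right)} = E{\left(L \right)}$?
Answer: $- \frac{142813458}{15784735} - \frac{35946 i \sqrt{6}}{15784735} \approx -9.0476 - 0.0055781 i$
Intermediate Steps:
$C{\left(L \right)} = 0$
$n{\left(H \right)} = 0$
$p{\left(c \right)} = i \sqrt{6}$ ($p{\left(c \right)} = \sqrt{-6} = i \sqrt{6}$)
$\frac{n{\left(C{\left(5 \right)} \right)} + 35946}{p{\left(33 \right)} + O} = \frac{0 + 35946}{i \sqrt{6} - 3973} = \frac{35946}{-3973 + i \sqrt{6}}$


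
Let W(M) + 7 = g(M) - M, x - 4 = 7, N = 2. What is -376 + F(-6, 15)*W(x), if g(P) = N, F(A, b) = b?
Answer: -616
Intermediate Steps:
g(P) = 2
x = 11 (x = 4 + 7 = 11)
W(M) = -5 - M (W(M) = -7 + (2 - M) = -5 - M)
-376 + F(-6, 15)*W(x) = -376 + 15*(-5 - 1*11) = -376 + 15*(-5 - 11) = -376 + 15*(-16) = -376 - 240 = -616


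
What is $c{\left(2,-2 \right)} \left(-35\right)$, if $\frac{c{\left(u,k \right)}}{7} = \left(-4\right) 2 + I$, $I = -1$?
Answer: $2205$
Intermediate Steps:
$c{\left(u,k \right)} = -63$ ($c{\left(u,k \right)} = 7 \left(\left(-4\right) 2 - 1\right) = 7 \left(-8 - 1\right) = 7 \left(-9\right) = -63$)
$c{\left(2,-2 \right)} \left(-35\right) = \left(-63\right) \left(-35\right) = 2205$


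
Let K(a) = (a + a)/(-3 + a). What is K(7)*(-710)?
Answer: -2485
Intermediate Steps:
K(a) = 2*a/(-3 + a) (K(a) = (2*a)/(-3 + a) = 2*a/(-3 + a))
K(7)*(-710) = (2*7/(-3 + 7))*(-710) = (2*7/4)*(-710) = (2*7*(1/4))*(-710) = (7/2)*(-710) = -2485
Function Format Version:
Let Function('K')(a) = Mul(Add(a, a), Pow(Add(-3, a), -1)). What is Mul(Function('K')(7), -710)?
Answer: -2485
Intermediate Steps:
Function('K')(a) = Mul(2, a, Pow(Add(-3, a), -1)) (Function('K')(a) = Mul(Mul(2, a), Pow(Add(-3, a), -1)) = Mul(2, a, Pow(Add(-3, a), -1)))
Mul(Function('K')(7), -710) = Mul(Mul(2, 7, Pow(Add(-3, 7), -1)), -710) = Mul(Mul(2, 7, Pow(4, -1)), -710) = Mul(Mul(2, 7, Rational(1, 4)), -710) = Mul(Rational(7, 2), -710) = -2485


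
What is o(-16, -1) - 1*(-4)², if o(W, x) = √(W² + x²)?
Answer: -16 + √257 ≈ 0.031220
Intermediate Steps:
o(-16, -1) - 1*(-4)² = √((-16)² + (-1)²) - 1*(-4)² = √(256 + 1) - 1*16 = √257 - 16 = -16 + √257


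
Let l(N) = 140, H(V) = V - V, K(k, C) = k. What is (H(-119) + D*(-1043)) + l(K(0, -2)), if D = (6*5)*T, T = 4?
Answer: -125020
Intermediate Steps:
D = 120 (D = (6*5)*4 = 30*4 = 120)
H(V) = 0
(H(-119) + D*(-1043)) + l(K(0, -2)) = (0 + 120*(-1043)) + 140 = (0 - 125160) + 140 = -125160 + 140 = -125020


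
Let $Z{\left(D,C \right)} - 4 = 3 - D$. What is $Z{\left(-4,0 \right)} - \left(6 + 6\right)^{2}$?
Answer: $-133$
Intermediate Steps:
$Z{\left(D,C \right)} = 7 - D$ ($Z{\left(D,C \right)} = 4 - \left(-3 + D\right) = 7 - D$)
$Z{\left(-4,0 \right)} - \left(6 + 6\right)^{2} = \left(7 - -4\right) - \left(6 + 6\right)^{2} = \left(7 + 4\right) - 12^{2} = 11 - 144 = -133$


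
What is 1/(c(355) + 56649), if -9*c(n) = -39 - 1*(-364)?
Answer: 9/509516 ≈ 1.7664e-5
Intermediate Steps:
c(n) = -325/9 (c(n) = -(-39 - 1*(-364))/9 = -(-39 + 364)/9 = -⅑*325 = -325/9)
1/(c(355) + 56649) = 1/(-325/9 + 56649) = 1/(509516/9) = 9/509516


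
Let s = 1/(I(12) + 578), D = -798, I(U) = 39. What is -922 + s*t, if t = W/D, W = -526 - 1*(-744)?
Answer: -226980835/246183 ≈ -922.00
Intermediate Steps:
W = 218 (W = -526 + 744 = 218)
t = -109/399 (t = 218/(-798) = 218*(-1/798) = -109/399 ≈ -0.27318)
s = 1/617 (s = 1/(39 + 578) = 1/617 ≈ 0.0016207)
-922 + s*t = -922 + (1/617)*(-109/399) = -922 - 109/246183 = -226980835/246183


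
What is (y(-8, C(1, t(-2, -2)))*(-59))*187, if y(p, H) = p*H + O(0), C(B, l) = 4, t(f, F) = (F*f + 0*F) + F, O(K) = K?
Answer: 353056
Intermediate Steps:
t(f, F) = F + F*f (t(f, F) = (F*f + 0) + F = F*f + F = F + F*f)
y(p, H) = H*p (y(p, H) = p*H + 0 = H*p + 0 = H*p)
(y(-8, C(1, t(-2, -2)))*(-59))*187 = ((4*(-8))*(-59))*187 = -32*(-59)*187 = 1888*187 = 353056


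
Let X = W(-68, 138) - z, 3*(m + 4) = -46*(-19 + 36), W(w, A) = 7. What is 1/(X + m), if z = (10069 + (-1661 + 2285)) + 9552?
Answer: -3/61508 ≈ -4.8774e-5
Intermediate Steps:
z = 20245 (z = (10069 + 624) + 9552 = 10693 + 9552 = 20245)
m = -794/3 (m = -4 + (-46*(-19 + 36))/3 = -4 + (-46*17)/3 = -4 + (⅓)*(-782) = -4 - 782/3 = -794/3 ≈ -264.67)
X = -20238 (X = 7 - 1*20245 = 7 - 20245 = -20238)
1/(X + m) = 1/(-20238 - 794/3) = 1/(-61508/3) = -3/61508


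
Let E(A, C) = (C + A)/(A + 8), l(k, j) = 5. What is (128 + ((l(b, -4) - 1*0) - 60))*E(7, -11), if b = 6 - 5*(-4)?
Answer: -292/15 ≈ -19.467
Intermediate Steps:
b = 26 (b = 6 + 20 = 26)
E(A, C) = (A + C)/(8 + A)
(128 + ((l(b, -4) - 1*0) - 60))*E(7, -11) = (128 + ((5 - 1*0) - 60))*((7 - 11)/(8 + 7)) = (128 + ((5 + 0) - 60))*(-4/15) = (128 + (5 - 60))*((1/15)*(-4)) = (128 - 55)*(-4/15) = 73*(-4/15) = -292/15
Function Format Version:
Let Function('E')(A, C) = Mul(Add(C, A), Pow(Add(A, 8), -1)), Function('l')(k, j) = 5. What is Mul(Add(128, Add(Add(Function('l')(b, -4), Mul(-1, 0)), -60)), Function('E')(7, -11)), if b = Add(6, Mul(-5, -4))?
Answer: Rational(-292, 15) ≈ -19.467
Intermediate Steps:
b = 26 (b = Add(6, 20) = 26)
Function('E')(A, C) = Mul(Pow(Add(8, A), -1), Add(A, C)) (Function('E')(A, C) = Mul(Add(A, C), Pow(Add(8, A), -1)) = Mul(Pow(Add(8, A), -1), Add(A, C)))
Mul(Add(128, Add(Add(Function('l')(b, -4), Mul(-1, 0)), -60)), Function('E')(7, -11)) = Mul(Add(128, Add(Add(5, Mul(-1, 0)), -60)), Mul(Pow(Add(8, 7), -1), Add(7, -11))) = Mul(Add(128, Add(Add(5, 0), -60)), Mul(Pow(15, -1), -4)) = Mul(Add(128, Add(5, -60)), Mul(Rational(1, 15), -4)) = Mul(Add(128, -55), Rational(-4, 15)) = Mul(73, Rational(-4, 15)) = Rational(-292, 15)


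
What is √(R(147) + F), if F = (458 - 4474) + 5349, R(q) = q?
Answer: 2*√370 ≈ 38.471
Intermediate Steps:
F = 1333 (F = -4016 + 5349 = 1333)
√(R(147) + F) = √(147 + 1333) = √1480 = 2*√370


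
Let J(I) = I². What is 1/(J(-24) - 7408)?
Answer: -1/6832 ≈ -0.00014637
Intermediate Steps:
1/(J(-24) - 7408) = 1/((-24)² - 7408) = 1/(576 - 7408) = 1/(-6832) = -1/6832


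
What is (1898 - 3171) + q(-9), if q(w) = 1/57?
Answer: -72560/57 ≈ -1273.0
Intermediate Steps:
q(w) = 1/57
(1898 - 3171) + q(-9) = (1898 - 3171) + 1/57 = -1273 + 1/57 = -72560/57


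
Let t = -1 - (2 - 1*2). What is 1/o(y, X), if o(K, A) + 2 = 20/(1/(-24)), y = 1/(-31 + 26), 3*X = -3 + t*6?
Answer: -1/482 ≈ -0.0020747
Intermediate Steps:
t = -1 (t = -1 - (2 - 2) = -1 - 1*0 = -1 + 0 = -1)
X = -3 (X = (-3 - 1*6)/3 = (-3 - 6)/3 = (⅓)*(-9) = -3)
y = -⅕ (y = 1/(-5) = -⅕ ≈ -0.20000)
o(K, A) = -482 (o(K, A) = -2 + 20/(1/(-24)) = -2 + 20/(-1/24) = -2 + 20*(-24) = -2 - 480 = -482)
1/o(y, X) = 1/(-482) = -1/482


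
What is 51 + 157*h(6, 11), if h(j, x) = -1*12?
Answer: -1833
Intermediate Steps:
h(j, x) = -12
51 + 157*h(6, 11) = 51 + 157*(-12) = 51 - 1884 = -1833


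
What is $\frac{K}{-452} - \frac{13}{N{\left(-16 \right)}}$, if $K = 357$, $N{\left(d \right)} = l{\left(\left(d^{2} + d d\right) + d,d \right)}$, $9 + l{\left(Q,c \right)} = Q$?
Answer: $- \frac{179735}{220124} \approx -0.81652$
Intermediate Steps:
$l{\left(Q,c \right)} = -9 + Q$
$N{\left(d \right)} = -9 + d + 2 d^{2}$ ($N{\left(d \right)} = -9 + \left(\left(d^{2} + d d\right) + d\right) = -9 + \left(\left(d^{2} + d^{2}\right) + d\right) = -9 + \left(2 d^{2} + d\right) = -9 + \left(d + 2 d^{2}\right) = -9 + d + 2 d^{2}$)
$\frac{K}{-452} - \frac{13}{N{\left(-16 \right)}} = \frac{357}{-452} - \frac{13}{-9 - 16 \left(1 + 2 \left(-16\right)\right)} = 357 \left(- \frac{1}{452}\right) - \frac{13}{-9 - 16 \left(1 - 32\right)} = - \frac{357}{452} - \frac{13}{-9 - -496} = - \frac{357}{452} - \frac{13}{-9 + 496} = - \frac{357}{452} - \frac{13}{487} = - \frac{179735}{220124}$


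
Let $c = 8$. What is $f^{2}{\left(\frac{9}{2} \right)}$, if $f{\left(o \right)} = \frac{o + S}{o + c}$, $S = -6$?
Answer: $\frac{9}{625} \approx 0.0144$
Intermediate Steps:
$f{\left(o \right)} = \frac{-6 + o}{8 + o}$ ($f{\left(o \right)} = \frac{o - 6}{o + 8} = \frac{-6 + o}{8 + o}$)
$f^{2}{\left(\frac{9}{2} \right)} = \left(\frac{-6 + \frac{9}{2}}{8 + \frac{9}{2}}\right)^{2} = \left(\frac{1}{\frac{25}{2}} \left(- \frac{3}{2}\right)\right)^{2} = \left(\frac{2}{25} \left(- \frac{3}{2}\right)\right)^{2} = \left(- \frac{3}{25}\right)^{2} = \frac{9}{625}$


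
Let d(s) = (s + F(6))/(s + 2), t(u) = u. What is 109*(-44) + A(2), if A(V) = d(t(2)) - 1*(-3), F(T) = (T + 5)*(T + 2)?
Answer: -9541/2 ≈ -4770.5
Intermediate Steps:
F(T) = (2 + T)*(5 + T) (F(T) = (5 + T)*(2 + T) = (2 + T)*(5 + T))
d(s) = (88 + s)/(2 + s) (d(s) = (s + (10 + 6² + 7*6))/(s + 2) = (s + (10 + 36 + 42))/(2 + s) = (s + 88)/(2 + s) = (88 + s)/(2 + s))
A(V) = 51/2 (A(V) = (88 + 2)/(2 + 2) - 1*(-3) = 90/4 + 3 = (¼)*90 + 3 = 45/2 + 3 = 51/2)
109*(-44) + A(2) = 109*(-44) + 51/2 = -4796 + 51/2 = -9541/2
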